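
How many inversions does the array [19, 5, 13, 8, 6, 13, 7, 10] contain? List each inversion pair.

Finding inversions in [19, 5, 13, 8, 6, 13, 7, 10]:

(0, 1): arr[0]=19 > arr[1]=5
(0, 2): arr[0]=19 > arr[2]=13
(0, 3): arr[0]=19 > arr[3]=8
(0, 4): arr[0]=19 > arr[4]=6
(0, 5): arr[0]=19 > arr[5]=13
(0, 6): arr[0]=19 > arr[6]=7
(0, 7): arr[0]=19 > arr[7]=10
(2, 3): arr[2]=13 > arr[3]=8
(2, 4): arr[2]=13 > arr[4]=6
(2, 6): arr[2]=13 > arr[6]=7
(2, 7): arr[2]=13 > arr[7]=10
(3, 4): arr[3]=8 > arr[4]=6
(3, 6): arr[3]=8 > arr[6]=7
(5, 6): arr[5]=13 > arr[6]=7
(5, 7): arr[5]=13 > arr[7]=10

Total inversions: 15

The array has 15 inversion(s): (0,1), (0,2), (0,3), (0,4), (0,5), (0,6), (0,7), (2,3), (2,4), (2,6), (2,7), (3,4), (3,6), (5,6), (5,7). Each pair (i,j) satisfies i < j and arr[i] > arr[j].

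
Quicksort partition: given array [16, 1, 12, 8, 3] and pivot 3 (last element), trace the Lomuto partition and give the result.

Lomuto partition with pivot = 3:

Initial array: [16, 1, 12, 8, 3]

arr[0]=16 > 3: no swap
arr[1]=1 <= 3: swap with position 0, array becomes [1, 16, 12, 8, 3]
arr[2]=12 > 3: no swap
arr[3]=8 > 3: no swap

Place pivot at position 1: [1, 3, 12, 8, 16]
Pivot position: 1

After partitioning with pivot 3, the array becomes [1, 3, 12, 8, 16]. The pivot is placed at index 1. All elements to the left of the pivot are <= 3, and all elements to the right are > 3.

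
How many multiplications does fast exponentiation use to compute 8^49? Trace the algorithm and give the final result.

Computing 8^49 by squaring (build up from 8^1; each line after the first costs one multiplication):

8^1 = 8
8^2 = (8^1)^2 = 8^2 = 64
8^3 = 8 * 8^2 = 8 * 64 = 512
8^6 = (8^3)^2 = 512^2 = 262144
8^12 = (8^6)^2 = 262144^2 = 68719476736
8^24 = (8^12)^2 = 68719476736^2 = 4722366482869645213696
8^48 = (8^24)^2 = 4722366482869645213696^2 = 22300745198530623141535718272648361505980416
8^49 = 8 * 8^48 = 8 * 22300745198530623141535718272648361505980416 = 178405961588244985132285746181186892047843328

Result: 178405961588244985132285746181186892047843328
Multiplications needed: 7 (7 lines after 8^1)

8^49 = 178405961588244985132285746181186892047843328. Using exponentiation by squaring, this requires 7 multiplications. The key idea: if the exponent is even, square the half-power; if odd, multiply by the base once.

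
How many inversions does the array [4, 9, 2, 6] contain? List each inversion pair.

Finding inversions in [4, 9, 2, 6]:

(0, 2): arr[0]=4 > arr[2]=2
(1, 2): arr[1]=9 > arr[2]=2
(1, 3): arr[1]=9 > arr[3]=6

Total inversions: 3

The array has 3 inversion(s): (0,2), (1,2), (1,3). Each pair (i,j) satisfies i < j and arr[i] > arr[j].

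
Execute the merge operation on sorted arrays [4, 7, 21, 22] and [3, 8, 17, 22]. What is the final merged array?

Merging process:

Compare 4 vs 3: take 3 from right. Merged: [3]
Compare 4 vs 8: take 4 from left. Merged: [3, 4]
Compare 7 vs 8: take 7 from left. Merged: [3, 4, 7]
Compare 21 vs 8: take 8 from right. Merged: [3, 4, 7, 8]
Compare 21 vs 17: take 17 from right. Merged: [3, 4, 7, 8, 17]
Compare 21 vs 22: take 21 from left. Merged: [3, 4, 7, 8, 17, 21]
Compare 22 vs 22: take 22 from left. Merged: [3, 4, 7, 8, 17, 21, 22]
Append remaining from right: [22]. Merged: [3, 4, 7, 8, 17, 21, 22, 22]

Final merged array: [3, 4, 7, 8, 17, 21, 22, 22]
Total comparisons: 7

The merged array is [3, 4, 7, 8, 17, 21, 22, 22], requiring 7 comparisons. The merge step runs in O(n) time where n is the total number of elements.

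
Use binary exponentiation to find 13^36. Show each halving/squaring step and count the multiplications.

Computing 13^36 by squaring (build up from 13^1; each line after the first costs one multiplication):

13^1 = 13
13^2 = (13^1)^2 = 13^2 = 169
13^4 = (13^2)^2 = 169^2 = 28561
13^8 = (13^4)^2 = 28561^2 = 815730721
13^9 = 13 * 13^8 = 13 * 815730721 = 10604499373
13^18 = (13^9)^2 = 10604499373^2 = 112455406951957393129
13^36 = (13^18)^2 = 112455406951957393129^2 = 12646218552730347184269489080961456410641

Result: 12646218552730347184269489080961456410641
Multiplications needed: 6 (6 lines after 13^1)

13^36 = 12646218552730347184269489080961456410641. Using exponentiation by squaring, this requires 6 multiplications. The key idea: if the exponent is even, square the half-power; if odd, multiply by the base once.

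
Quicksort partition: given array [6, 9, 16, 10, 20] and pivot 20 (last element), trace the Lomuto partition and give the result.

Lomuto partition with pivot = 20:

Initial array: [6, 9, 16, 10, 20]

arr[0]=6 <= 20: swap with position 0, array becomes [6, 9, 16, 10, 20]
arr[1]=9 <= 20: swap with position 1, array becomes [6, 9, 16, 10, 20]
arr[2]=16 <= 20: swap with position 2, array becomes [6, 9, 16, 10, 20]
arr[3]=10 <= 20: swap with position 3, array becomes [6, 9, 16, 10, 20]

Place pivot at position 4: [6, 9, 16, 10, 20]
Pivot position: 4

After partitioning with pivot 20, the array becomes [6, 9, 16, 10, 20]. The pivot is placed at index 4. All elements to the left of the pivot are <= 20, and all elements to the right are > 20.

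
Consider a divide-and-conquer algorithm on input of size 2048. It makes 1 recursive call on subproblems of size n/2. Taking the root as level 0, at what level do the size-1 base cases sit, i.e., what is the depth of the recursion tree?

For divide and conquer with division factor 2:

Problem sizes at each level:
Level 0: 2048
Level 1: 1024
Level 2: 512
Level 3: 256
Level 4: 128
Level 5: 64
Level 6: 32
Level 7: 16
Level 8: 8
Level 9: 4
Level 10: 2
Level 11: 1

The root is level 0 and the size-1 base case is level 11 (the tree spans levels 0 through 11, i.e. 12 levels counting the root), so the depth is the number of divisions: log_2(2048) = 11

The recursion tree depth is log_2(2048) = 11. At each level, the problem size is divided by 2, so it takes 11 divisions to reduce to a base case of size 1. The algorithm makes 1 recursive call at each level.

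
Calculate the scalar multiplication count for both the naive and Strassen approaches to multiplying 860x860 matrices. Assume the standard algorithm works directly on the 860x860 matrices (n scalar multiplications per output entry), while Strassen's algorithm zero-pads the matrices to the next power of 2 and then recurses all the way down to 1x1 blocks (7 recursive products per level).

Matrix multiplication for 860x860 matrices:

Strassen's algorithm requires power-of-2 dimensions. Pad 860x860 to 1024x1024 (next power of 2).

Standard algorithm: 860^3 = 636056000 multiplications
Strassen's algorithm: 7^(log2(1024)) = 7^10 = 282475249 multiplications
Savings: 636056000 - 282475249 = 353580751 multiplications

Standard: 636056000 multiplications (860^3). Strassen: 282475249 multiplications (7^10, after padding to 1024x1024). Strassen reduces 8 recursive multiplications to 7 at each level.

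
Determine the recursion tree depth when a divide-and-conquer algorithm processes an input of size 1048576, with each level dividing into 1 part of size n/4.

For divide and conquer with division factor 4:

Problem sizes at each level:
Level 0: 1048576
Level 1: 262144
Level 2: 65536
Level 3: 16384
Level 4: 4096
Level 5: 1024
Level 6: 256
Level 7: 64
Level 8: 16
Level 9: 4
Level 10: 1

The root is level 0 and the size-1 base case is level 10 (the tree spans levels 0 through 10, i.e. 11 levels counting the root), so the depth is the number of divisions: log_4(1048576) = 10

The recursion tree depth is log_4(1048576) = 10. At each level, the problem size is divided by 4, so it takes 10 divisions to reduce to a base case of size 1. The algorithm makes 1 recursive call at each level.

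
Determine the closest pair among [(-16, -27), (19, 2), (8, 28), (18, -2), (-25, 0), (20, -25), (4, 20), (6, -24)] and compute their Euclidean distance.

Computing all pairwise distances among 8 points:

d((-16, -27), (19, 2)) = 45.4533
d((-16, -27), (8, 28)) = 60.0083
d((-16, -27), (18, -2)) = 42.2019
d((-16, -27), (-25, 0)) = 28.4605
d((-16, -27), (20, -25)) = 36.0555
d((-16, -27), (4, 20)) = 51.0784
d((-16, -27), (6, -24)) = 22.2036
d((19, 2), (8, 28)) = 28.2312
d((19, 2), (18, -2)) = 4.1231 <-- minimum
d((19, 2), (-25, 0)) = 44.0454
d((19, 2), (20, -25)) = 27.0185
d((19, 2), (4, 20)) = 23.4307
d((19, 2), (6, -24)) = 29.0689
d((8, 28), (18, -2)) = 31.6228
d((8, 28), (-25, 0)) = 43.2782
d((8, 28), (20, -25)) = 54.3415
d((8, 28), (4, 20)) = 8.9443
d((8, 28), (6, -24)) = 52.0384
d((18, -2), (-25, 0)) = 43.0465
d((18, -2), (20, -25)) = 23.0868
d((18, -2), (4, 20)) = 26.0768
d((18, -2), (6, -24)) = 25.0599
d((-25, 0), (20, -25)) = 51.4782
d((-25, 0), (4, 20)) = 35.2278
d((-25, 0), (6, -24)) = 39.2046
d((20, -25), (4, 20)) = 47.7598
d((20, -25), (6, -24)) = 14.0357
d((4, 20), (6, -24)) = 44.0454

Closest pair: (19, 2) and (18, -2) with distance 4.1231

The closest pair is (19, 2) and (18, -2) with Euclidean distance 4.1231. For 8 points, brute-force pairwise comparison is shown above. For large n, the divide-and-conquer algorithm (sort by x, recurse on halves, check the dividing strip) achieves O(n log n).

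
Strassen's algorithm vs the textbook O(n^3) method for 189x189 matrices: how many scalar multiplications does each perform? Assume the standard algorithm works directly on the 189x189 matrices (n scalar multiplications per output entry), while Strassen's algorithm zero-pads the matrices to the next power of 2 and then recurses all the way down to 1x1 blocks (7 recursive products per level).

Matrix multiplication for 189x189 matrices:

Strassen's algorithm requires power-of-2 dimensions. Pad 189x189 to 256x256 (next power of 2).

Standard algorithm: 189^3 = 6751269 multiplications
Strassen's algorithm: 7^(log2(256)) = 7^8 = 5764801 multiplications
Savings: 6751269 - 5764801 = 986468 multiplications

Standard: 6751269 multiplications (189^3). Strassen: 5764801 multiplications (7^8, after padding to 256x256). Strassen reduces 8 recursive multiplications to 7 at each level.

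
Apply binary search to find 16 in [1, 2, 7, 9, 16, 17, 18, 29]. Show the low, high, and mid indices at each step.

Binary search for 16 in [1, 2, 7, 9, 16, 17, 18, 29]:

lo=0, hi=7, mid=3, arr[mid]=9 -> 9 < 16, search right half
lo=4, hi=7, mid=5, arr[mid]=17 -> 17 > 16, search left half
lo=4, hi=4, mid=4, arr[mid]=16 -> Found target at index 4!

Binary search finds 16 at index 4 after 3 comparisons. The search repeatedly halves the search space by comparing with the middle element.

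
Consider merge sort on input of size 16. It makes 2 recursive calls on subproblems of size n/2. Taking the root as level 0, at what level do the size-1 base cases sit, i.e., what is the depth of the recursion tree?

For divide and conquer with division factor 2:

Problem sizes at each level:
Level 0: 16
Level 1: 8
Level 2: 4
Level 3: 2
Level 4: 1

The root is level 0 and the size-1 base case is level 4 (the tree spans levels 0 through 4, i.e. 5 levels counting the root), so the depth is the number of divisions: log_2(16) = 4

The recursion tree depth is log_2(16) = 4. At each level, the problem size is divided by 2, so it takes 4 divisions to reduce to a base case of size 1. The algorithm makes 2 recursive calls at each level.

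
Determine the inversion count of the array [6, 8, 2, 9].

Finding inversions in [6, 8, 2, 9]:

(0, 2): arr[0]=6 > arr[2]=2
(1, 2): arr[1]=8 > arr[2]=2

Total inversions: 2

The array has 2 inversion(s): (0,2), (1,2). Each pair (i,j) satisfies i < j and arr[i] > arr[j].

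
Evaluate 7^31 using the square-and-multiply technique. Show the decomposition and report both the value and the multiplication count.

Computing 7^31 by squaring (build up from 7^1; each line after the first costs one multiplication):

7^1 = 7
7^2 = (7^1)^2 = 7^2 = 49
7^3 = 7 * 7^2 = 7 * 49 = 343
7^6 = (7^3)^2 = 343^2 = 117649
7^7 = 7 * 7^6 = 7 * 117649 = 823543
7^14 = (7^7)^2 = 823543^2 = 678223072849
7^15 = 7 * 7^14 = 7 * 678223072849 = 4747561509943
7^30 = (7^15)^2 = 4747561509943^2 = 22539340290692258087863249
7^31 = 7 * 7^30 = 7 * 22539340290692258087863249 = 157775382034845806615042743

Result: 157775382034845806615042743
Multiplications needed: 8 (8 lines after 7^1)

7^31 = 157775382034845806615042743. Using exponentiation by squaring, this requires 8 multiplications. The key idea: if the exponent is even, square the half-power; if odd, multiply by the base once.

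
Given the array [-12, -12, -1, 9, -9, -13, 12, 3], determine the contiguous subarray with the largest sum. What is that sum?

Using Kadane's algorithm on [-12, -12, -1, 9, -9, -13, 12, 3]:

Scanning through the array:
Position 1 (value -12): max_ending_here = -12, max_so_far = -12
Position 2 (value -1): max_ending_here = -1, max_so_far = -1
Position 3 (value 9): max_ending_here = 9, max_so_far = 9
Position 4 (value -9): max_ending_here = 0, max_so_far = 9
Position 5 (value -13): max_ending_here = -13, max_so_far = 9
Position 6 (value 12): max_ending_here = 12, max_so_far = 12
Position 7 (value 3): max_ending_here = 15, max_so_far = 15

Maximum subarray: [12, 3]
Maximum sum: 15

The maximum subarray is [12, 3] with sum 15. This subarray runs from index 6 to index 7.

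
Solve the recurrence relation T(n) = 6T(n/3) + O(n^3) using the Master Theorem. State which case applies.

Master Theorem for T(n) = 6T(n/3) + O(n^3):

a = 6, b = 3, c = 3
log_b(a) = log_3(6) = 1.6309

Case 3: c = 3 > log_3(6) = 1.6309
T(n) = O(n^3) = O(n^3)

For T(n) = 6T(n/3) + O(n^3): log_3(6) = 1.6309. This is Case 3 of the Master Theorem (c > log_b(a), work dominated by root), giving O(n^3).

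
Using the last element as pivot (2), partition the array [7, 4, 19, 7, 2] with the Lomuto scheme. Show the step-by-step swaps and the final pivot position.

Lomuto partition with pivot = 2:

Initial array: [7, 4, 19, 7, 2]

arr[0]=7 > 2: no swap
arr[1]=4 > 2: no swap
arr[2]=19 > 2: no swap
arr[3]=7 > 2: no swap

Place pivot at position 0: [2, 4, 19, 7, 7]
Pivot position: 0

After partitioning with pivot 2, the array becomes [2, 4, 19, 7, 7]. The pivot is placed at index 0. All elements to the left of the pivot are <= 2, and all elements to the right are > 2.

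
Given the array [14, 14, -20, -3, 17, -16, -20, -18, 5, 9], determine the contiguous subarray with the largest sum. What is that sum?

Using Kadane's algorithm on [14, 14, -20, -3, 17, -16, -20, -18, 5, 9]:

Scanning through the array:
Position 1 (value 14): max_ending_here = 28, max_so_far = 28
Position 2 (value -20): max_ending_here = 8, max_so_far = 28
Position 3 (value -3): max_ending_here = 5, max_so_far = 28
Position 4 (value 17): max_ending_here = 22, max_so_far = 28
Position 5 (value -16): max_ending_here = 6, max_so_far = 28
Position 6 (value -20): max_ending_here = -14, max_so_far = 28
Position 7 (value -18): max_ending_here = -18, max_so_far = 28
Position 8 (value 5): max_ending_here = 5, max_so_far = 28
Position 9 (value 9): max_ending_here = 14, max_so_far = 28

Maximum subarray: [14, 14]
Maximum sum: 28

The maximum subarray is [14, 14] with sum 28. This subarray runs from index 0 to index 1.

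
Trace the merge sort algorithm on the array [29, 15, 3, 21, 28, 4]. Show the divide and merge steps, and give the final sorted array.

Merge sort trace:

Split: [29, 15, 3, 21, 28, 4] -> [29, 15, 3] and [21, 28, 4]
  Split: [29, 15, 3] -> [29] and [15, 3]
    Split: [15, 3] -> [15] and [3]
    Merge: [15] + [3] -> [3, 15]
  Merge: [29] + [3, 15] -> [3, 15, 29]
  Split: [21, 28, 4] -> [21] and [28, 4]
    Split: [28, 4] -> [28] and [4]
    Merge: [28] + [4] -> [4, 28]
  Merge: [21] + [4, 28] -> [4, 21, 28]
Merge: [3, 15, 29] + [4, 21, 28] -> [3, 4, 15, 21, 28, 29]

Final sorted array: [3, 4, 15, 21, 28, 29]

The merge sort proceeds by recursively splitting the array and merging sorted halves.
After all merges, the sorted array is [3, 4, 15, 21, 28, 29].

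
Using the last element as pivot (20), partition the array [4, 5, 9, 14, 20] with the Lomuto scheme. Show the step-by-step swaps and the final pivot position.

Lomuto partition with pivot = 20:

Initial array: [4, 5, 9, 14, 20]

arr[0]=4 <= 20: swap with position 0, array becomes [4, 5, 9, 14, 20]
arr[1]=5 <= 20: swap with position 1, array becomes [4, 5, 9, 14, 20]
arr[2]=9 <= 20: swap with position 2, array becomes [4, 5, 9, 14, 20]
arr[3]=14 <= 20: swap with position 3, array becomes [4, 5, 9, 14, 20]

Place pivot at position 4: [4, 5, 9, 14, 20]
Pivot position: 4

After partitioning with pivot 20, the array becomes [4, 5, 9, 14, 20]. The pivot is placed at index 4. All elements to the left of the pivot are <= 20, and all elements to the right are > 20.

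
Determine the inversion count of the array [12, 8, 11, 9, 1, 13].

Finding inversions in [12, 8, 11, 9, 1, 13]:

(0, 1): arr[0]=12 > arr[1]=8
(0, 2): arr[0]=12 > arr[2]=11
(0, 3): arr[0]=12 > arr[3]=9
(0, 4): arr[0]=12 > arr[4]=1
(1, 4): arr[1]=8 > arr[4]=1
(2, 3): arr[2]=11 > arr[3]=9
(2, 4): arr[2]=11 > arr[4]=1
(3, 4): arr[3]=9 > arr[4]=1

Total inversions: 8

The array has 8 inversion(s): (0,1), (0,2), (0,3), (0,4), (1,4), (2,3), (2,4), (3,4). Each pair (i,j) satisfies i < j and arr[i] > arr[j].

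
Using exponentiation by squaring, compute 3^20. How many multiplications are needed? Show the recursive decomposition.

Computing 3^20 by squaring (build up from 3^1; each line after the first costs one multiplication):

3^1 = 3
3^2 = (3^1)^2 = 3^2 = 9
3^4 = (3^2)^2 = 9^2 = 81
3^5 = 3 * 3^4 = 3 * 81 = 243
3^10 = (3^5)^2 = 243^2 = 59049
3^20 = (3^10)^2 = 59049^2 = 3486784401

Result: 3486784401
Multiplications needed: 5 (5 lines after 3^1)

3^20 = 3486784401. Using exponentiation by squaring, this requires 5 multiplications. The key idea: if the exponent is even, square the half-power; if odd, multiply by the base once.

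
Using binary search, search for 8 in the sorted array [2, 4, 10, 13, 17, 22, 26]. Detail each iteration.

Binary search for 8 in [2, 4, 10, 13, 17, 22, 26]:

lo=0, hi=6, mid=3, arr[mid]=13 -> 13 > 8, search left half
lo=0, hi=2, mid=1, arr[mid]=4 -> 4 < 8, search right half
lo=2, hi=2, mid=2, arr[mid]=10 -> 10 > 8, search left half
lo=2 > hi=1, target 8 not found

Binary search determines that 8 is not in the array after 3 comparisons. The search space was exhausted without finding the target.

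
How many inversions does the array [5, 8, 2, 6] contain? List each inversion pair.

Finding inversions in [5, 8, 2, 6]:

(0, 2): arr[0]=5 > arr[2]=2
(1, 2): arr[1]=8 > arr[2]=2
(1, 3): arr[1]=8 > arr[3]=6

Total inversions: 3

The array has 3 inversion(s): (0,2), (1,2), (1,3). Each pair (i,j) satisfies i < j and arr[i] > arr[j].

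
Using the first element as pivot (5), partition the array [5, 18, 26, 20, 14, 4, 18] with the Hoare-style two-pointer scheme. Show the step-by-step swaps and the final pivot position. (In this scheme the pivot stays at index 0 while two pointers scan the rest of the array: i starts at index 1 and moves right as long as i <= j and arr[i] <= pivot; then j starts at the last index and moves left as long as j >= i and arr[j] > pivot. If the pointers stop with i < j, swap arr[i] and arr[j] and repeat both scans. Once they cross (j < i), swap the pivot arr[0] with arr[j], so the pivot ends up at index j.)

Hoare-style two-pointer partition with pivot = 5:

Initial array: [5, 18, 26, 20, 14, 4, 18]

Pointers start at i = 1, j = 6.
i stops at index 1 (arr[1]=18 > 5), j stops at index 5 (arr[5]=4 <= 5): swap arr[1] and arr[5], array becomes [5, 4, 26, 20, 14, 18, 18]
i ends at 2, j ends at 1: the pointers have crossed (j < i), so scanning stops.

Swap pivot arr[0] with arr[1] to place pivot at position 1: [4, 5, 26, 20, 14, 18, 18]
Pivot position: 1

After partitioning with pivot 5, the array becomes [4, 5, 26, 20, 14, 18, 18]. The pivot is placed at index 1. All elements to the left of the pivot are <= 5, and all elements to the right are > 5.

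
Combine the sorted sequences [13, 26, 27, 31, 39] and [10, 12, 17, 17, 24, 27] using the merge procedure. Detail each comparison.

Merging process:

Compare 13 vs 10: take 10 from right. Merged: [10]
Compare 13 vs 12: take 12 from right. Merged: [10, 12]
Compare 13 vs 17: take 13 from left. Merged: [10, 12, 13]
Compare 26 vs 17: take 17 from right. Merged: [10, 12, 13, 17]
Compare 26 vs 17: take 17 from right. Merged: [10, 12, 13, 17, 17]
Compare 26 vs 24: take 24 from right. Merged: [10, 12, 13, 17, 17, 24]
Compare 26 vs 27: take 26 from left. Merged: [10, 12, 13, 17, 17, 24, 26]
Compare 27 vs 27: take 27 from left. Merged: [10, 12, 13, 17, 17, 24, 26, 27]
Compare 31 vs 27: take 27 from right. Merged: [10, 12, 13, 17, 17, 24, 26, 27, 27]
Append remaining from left: [31, 39]. Merged: [10, 12, 13, 17, 17, 24, 26, 27, 27, 31, 39]

Final merged array: [10, 12, 13, 17, 17, 24, 26, 27, 27, 31, 39]
Total comparisons: 9

The merged array is [10, 12, 13, 17, 17, 24, 26, 27, 27, 31, 39], requiring 9 comparisons. The merge step runs in O(n) time where n is the total number of elements.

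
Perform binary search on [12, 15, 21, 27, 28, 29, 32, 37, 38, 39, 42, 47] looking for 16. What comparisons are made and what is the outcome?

Binary search for 16 in [12, 15, 21, 27, 28, 29, 32, 37, 38, 39, 42, 47]:

lo=0, hi=11, mid=5, arr[mid]=29 -> 29 > 16, search left half
lo=0, hi=4, mid=2, arr[mid]=21 -> 21 > 16, search left half
lo=0, hi=1, mid=0, arr[mid]=12 -> 12 < 16, search right half
lo=1, hi=1, mid=1, arr[mid]=15 -> 15 < 16, search right half
lo=2 > hi=1, target 16 not found

Binary search determines that 16 is not in the array after 4 comparisons. The search space was exhausted without finding the target.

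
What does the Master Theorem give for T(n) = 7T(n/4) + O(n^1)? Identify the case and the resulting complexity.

Master Theorem for T(n) = 7T(n/4) + O(n^1):

a = 7, b = 4, c = 1
log_b(a) = log_4(7) = 1.4037

Case 1: c = 1 < log_4(7) = 1.4037
T(n) = O(n^(log_4 7))

For T(n) = 7T(n/4) + O(n^1): log_4(7) = 1.4037. This is Case 1 of the Master Theorem (c < log_b(a), work dominated by leaves), giving O(n^(log_4 7)).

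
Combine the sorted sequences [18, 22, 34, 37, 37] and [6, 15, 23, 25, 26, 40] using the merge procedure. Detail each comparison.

Merging process:

Compare 18 vs 6: take 6 from right. Merged: [6]
Compare 18 vs 15: take 15 from right. Merged: [6, 15]
Compare 18 vs 23: take 18 from left. Merged: [6, 15, 18]
Compare 22 vs 23: take 22 from left. Merged: [6, 15, 18, 22]
Compare 34 vs 23: take 23 from right. Merged: [6, 15, 18, 22, 23]
Compare 34 vs 25: take 25 from right. Merged: [6, 15, 18, 22, 23, 25]
Compare 34 vs 26: take 26 from right. Merged: [6, 15, 18, 22, 23, 25, 26]
Compare 34 vs 40: take 34 from left. Merged: [6, 15, 18, 22, 23, 25, 26, 34]
Compare 37 vs 40: take 37 from left. Merged: [6, 15, 18, 22, 23, 25, 26, 34, 37]
Compare 37 vs 40: take 37 from left. Merged: [6, 15, 18, 22, 23, 25, 26, 34, 37, 37]
Append remaining from right: [40]. Merged: [6, 15, 18, 22, 23, 25, 26, 34, 37, 37, 40]

Final merged array: [6, 15, 18, 22, 23, 25, 26, 34, 37, 37, 40]
Total comparisons: 10

The merged array is [6, 15, 18, 22, 23, 25, 26, 34, 37, 37, 40], requiring 10 comparisons. The merge step runs in O(n) time where n is the total number of elements.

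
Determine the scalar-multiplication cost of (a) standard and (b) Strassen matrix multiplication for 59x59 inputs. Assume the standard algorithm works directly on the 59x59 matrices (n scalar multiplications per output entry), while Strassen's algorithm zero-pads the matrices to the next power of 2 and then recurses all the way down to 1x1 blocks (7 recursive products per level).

Matrix multiplication for 59x59 matrices:

Strassen's algorithm requires power-of-2 dimensions. Pad 59x59 to 64x64 (next power of 2).

Standard algorithm: 59^3 = 205379 multiplications
Strassen's algorithm: 7^(log2(64)) = 7^6 = 117649 multiplications
Savings: 205379 - 117649 = 87730 multiplications

Standard: 205379 multiplications (59^3). Strassen: 117649 multiplications (7^6, after padding to 64x64). Strassen reduces 8 recursive multiplications to 7 at each level.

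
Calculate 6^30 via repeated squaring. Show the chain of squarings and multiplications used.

Computing 6^30 by squaring (build up from 6^1; each line after the first costs one multiplication):

6^1 = 6
6^2 = (6^1)^2 = 6^2 = 36
6^3 = 6 * 6^2 = 6 * 36 = 216
6^6 = (6^3)^2 = 216^2 = 46656
6^7 = 6 * 6^6 = 6 * 46656 = 279936
6^14 = (6^7)^2 = 279936^2 = 78364164096
6^15 = 6 * 6^14 = 6 * 78364164096 = 470184984576
6^30 = (6^15)^2 = 470184984576^2 = 221073919720733357899776

Result: 221073919720733357899776
Multiplications needed: 7 (7 lines after 6^1)

6^30 = 221073919720733357899776. Using exponentiation by squaring, this requires 7 multiplications. The key idea: if the exponent is even, square the half-power; if odd, multiply by the base once.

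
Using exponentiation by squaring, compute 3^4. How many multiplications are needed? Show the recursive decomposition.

Computing 3^4 by squaring (build up from 3^1; each line after the first costs one multiplication):

3^1 = 3
3^2 = (3^1)^2 = 3^2 = 9
3^4 = (3^2)^2 = 9^2 = 81

Result: 81
Multiplications needed: 2 (2 lines after 3^1)

3^4 = 81. Using exponentiation by squaring, this requires 2 multiplications. The key idea: if the exponent is even, square the half-power; if odd, multiply by the base once.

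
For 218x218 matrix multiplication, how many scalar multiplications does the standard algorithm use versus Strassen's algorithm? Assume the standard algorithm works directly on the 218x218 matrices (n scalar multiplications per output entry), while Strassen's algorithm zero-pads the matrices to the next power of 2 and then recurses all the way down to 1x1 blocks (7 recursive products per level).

Matrix multiplication for 218x218 matrices:

Strassen's algorithm requires power-of-2 dimensions. Pad 218x218 to 256x256 (next power of 2).

Standard algorithm: 218^3 = 10360232 multiplications
Strassen's algorithm: 7^(log2(256)) = 7^8 = 5764801 multiplications
Savings: 10360232 - 5764801 = 4595431 multiplications

Standard: 10360232 multiplications (218^3). Strassen: 5764801 multiplications (7^8, after padding to 256x256). Strassen reduces 8 recursive multiplications to 7 at each level.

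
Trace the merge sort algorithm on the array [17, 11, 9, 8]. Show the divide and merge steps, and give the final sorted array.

Merge sort trace:

Split: [17, 11, 9, 8] -> [17, 11] and [9, 8]
  Split: [17, 11] -> [17] and [11]
  Merge: [17] + [11] -> [11, 17]
  Split: [9, 8] -> [9] and [8]
  Merge: [9] + [8] -> [8, 9]
Merge: [11, 17] + [8, 9] -> [8, 9, 11, 17]

Final sorted array: [8, 9, 11, 17]

The merge sort proceeds by recursively splitting the array and merging sorted halves.
After all merges, the sorted array is [8, 9, 11, 17].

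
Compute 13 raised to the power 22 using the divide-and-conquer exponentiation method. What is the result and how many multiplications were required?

Computing 13^22 by squaring (build up from 13^1; each line after the first costs one multiplication):

13^1 = 13
13^2 = (13^1)^2 = 13^2 = 169
13^4 = (13^2)^2 = 169^2 = 28561
13^5 = 13 * 13^4 = 13 * 28561 = 371293
13^10 = (13^5)^2 = 371293^2 = 137858491849
13^11 = 13 * 13^10 = 13 * 137858491849 = 1792160394037
13^22 = (13^11)^2 = 1792160394037^2 = 3211838877954855105157369

Result: 3211838877954855105157369
Multiplications needed: 6 (6 lines after 13^1)

13^22 = 3211838877954855105157369. Using exponentiation by squaring, this requires 6 multiplications. The key idea: if the exponent is even, square the half-power; if odd, multiply by the base once.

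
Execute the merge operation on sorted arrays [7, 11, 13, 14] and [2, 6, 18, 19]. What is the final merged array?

Merging process:

Compare 7 vs 2: take 2 from right. Merged: [2]
Compare 7 vs 6: take 6 from right. Merged: [2, 6]
Compare 7 vs 18: take 7 from left. Merged: [2, 6, 7]
Compare 11 vs 18: take 11 from left. Merged: [2, 6, 7, 11]
Compare 13 vs 18: take 13 from left. Merged: [2, 6, 7, 11, 13]
Compare 14 vs 18: take 14 from left. Merged: [2, 6, 7, 11, 13, 14]
Append remaining from right: [18, 19]. Merged: [2, 6, 7, 11, 13, 14, 18, 19]

Final merged array: [2, 6, 7, 11, 13, 14, 18, 19]
Total comparisons: 6

The merged array is [2, 6, 7, 11, 13, 14, 18, 19], requiring 6 comparisons. The merge step runs in O(n) time where n is the total number of elements.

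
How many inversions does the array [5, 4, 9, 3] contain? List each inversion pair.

Finding inversions in [5, 4, 9, 3]:

(0, 1): arr[0]=5 > arr[1]=4
(0, 3): arr[0]=5 > arr[3]=3
(1, 3): arr[1]=4 > arr[3]=3
(2, 3): arr[2]=9 > arr[3]=3

Total inversions: 4

The array has 4 inversion(s): (0,1), (0,3), (1,3), (2,3). Each pair (i,j) satisfies i < j and arr[i] > arr[j].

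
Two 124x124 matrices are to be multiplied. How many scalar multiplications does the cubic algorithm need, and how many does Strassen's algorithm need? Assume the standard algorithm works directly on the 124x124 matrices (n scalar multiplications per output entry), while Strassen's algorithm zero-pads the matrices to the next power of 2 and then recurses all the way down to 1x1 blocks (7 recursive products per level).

Matrix multiplication for 124x124 matrices:

Strassen's algorithm requires power-of-2 dimensions. Pad 124x124 to 128x128 (next power of 2).

Standard algorithm: 124^3 = 1906624 multiplications
Strassen's algorithm: 7^(log2(128)) = 7^7 = 823543 multiplications
Savings: 1906624 - 823543 = 1083081 multiplications

Standard: 1906624 multiplications (124^3). Strassen: 823543 multiplications (7^7, after padding to 128x128). Strassen reduces 8 recursive multiplications to 7 at each level.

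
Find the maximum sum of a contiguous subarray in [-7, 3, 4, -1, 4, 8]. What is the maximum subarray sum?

Using Kadane's algorithm on [-7, 3, 4, -1, 4, 8]:

Scanning through the array:
Position 1 (value 3): max_ending_here = 3, max_so_far = 3
Position 2 (value 4): max_ending_here = 7, max_so_far = 7
Position 3 (value -1): max_ending_here = 6, max_so_far = 7
Position 4 (value 4): max_ending_here = 10, max_so_far = 10
Position 5 (value 8): max_ending_here = 18, max_so_far = 18

Maximum subarray: [3, 4, -1, 4, 8]
Maximum sum: 18

The maximum subarray is [3, 4, -1, 4, 8] with sum 18. This subarray runs from index 1 to index 5.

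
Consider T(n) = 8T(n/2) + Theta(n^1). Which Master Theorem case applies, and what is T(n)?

Master Theorem for T(n) = 8T(n/2) + O(n^1):

a = 8, b = 2, c = 1
log_b(a) = log_2(8) = 3.0000

Case 1: c = 1 < log_2(8) = 3.0000
T(n) = O(n^(log_2 8)) = O(n^3)

For T(n) = 8T(n/2) + O(n^1): log_2(8) = 3.0000. This is Case 1 of the Master Theorem (c < log_b(a), work dominated by leaves), giving O(n^3).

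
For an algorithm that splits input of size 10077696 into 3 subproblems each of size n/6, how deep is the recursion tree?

For divide and conquer with division factor 6:

Problem sizes at each level:
Level 0: 10077696
Level 1: 1679616
Level 2: 279936
Level 3: 46656
Level 4: 7776
Level 5: 1296
Level 6: 216
Level 7: 36
Level 8: 6
Level 9: 1

The root is level 0 and the size-1 base case is level 9 (the tree spans levels 0 through 9, i.e. 10 levels counting the root), so the depth is the number of divisions: log_6(10077696) = 9

The recursion tree depth is log_6(10077696) = 9. At each level, the problem size is divided by 6, so it takes 9 divisions to reduce to a base case of size 1. The algorithm makes 3 recursive calls at each level.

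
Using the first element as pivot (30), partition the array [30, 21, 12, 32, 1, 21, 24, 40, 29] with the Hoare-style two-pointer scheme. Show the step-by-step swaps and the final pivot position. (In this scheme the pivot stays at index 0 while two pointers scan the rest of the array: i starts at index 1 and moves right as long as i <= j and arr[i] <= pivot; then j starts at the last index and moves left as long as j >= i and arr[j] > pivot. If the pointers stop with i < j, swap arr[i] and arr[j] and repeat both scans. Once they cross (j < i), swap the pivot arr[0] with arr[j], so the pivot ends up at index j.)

Hoare-style two-pointer partition with pivot = 30:

Initial array: [30, 21, 12, 32, 1, 21, 24, 40, 29]

Pointers start at i = 1, j = 8.
i stops at index 3 (arr[3]=32 > 30), j stops at index 8 (arr[8]=29 <= 30): swap arr[3] and arr[8], array becomes [30, 21, 12, 29, 1, 21, 24, 40, 32]
i ends at 7, j ends at 6: the pointers have crossed (j < i), so scanning stops.

Swap pivot arr[0] with arr[6] to place pivot at position 6: [24, 21, 12, 29, 1, 21, 30, 40, 32]
Pivot position: 6

After partitioning with pivot 30, the array becomes [24, 21, 12, 29, 1, 21, 30, 40, 32]. The pivot is placed at index 6. All elements to the left of the pivot are <= 30, and all elements to the right are > 30.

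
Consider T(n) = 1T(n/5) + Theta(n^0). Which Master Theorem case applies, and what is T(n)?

Master Theorem for T(n) = 1T(n/5) + O(n^0):

a = 1, b = 5, c = 0
log_b(a) = log_5(1) = 0.0000

Case 2: c = 0 = log_5(1) = 0.0000
T(n) = O(n^0 log n) = O(log n)

For T(n) = 1T(n/5) + O(n^0): log_5(1) = 0.0000. This is Case 2 of the Master Theorem (c = log_b(a), equal work at all levels), giving O(log n).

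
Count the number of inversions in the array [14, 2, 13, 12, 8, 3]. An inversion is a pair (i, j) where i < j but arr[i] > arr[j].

Finding inversions in [14, 2, 13, 12, 8, 3]:

(0, 1): arr[0]=14 > arr[1]=2
(0, 2): arr[0]=14 > arr[2]=13
(0, 3): arr[0]=14 > arr[3]=12
(0, 4): arr[0]=14 > arr[4]=8
(0, 5): arr[0]=14 > arr[5]=3
(2, 3): arr[2]=13 > arr[3]=12
(2, 4): arr[2]=13 > arr[4]=8
(2, 5): arr[2]=13 > arr[5]=3
(3, 4): arr[3]=12 > arr[4]=8
(3, 5): arr[3]=12 > arr[5]=3
(4, 5): arr[4]=8 > arr[5]=3

Total inversions: 11

The array has 11 inversion(s): (0,1), (0,2), (0,3), (0,4), (0,5), (2,3), (2,4), (2,5), (3,4), (3,5), (4,5). Each pair (i,j) satisfies i < j and arr[i] > arr[j].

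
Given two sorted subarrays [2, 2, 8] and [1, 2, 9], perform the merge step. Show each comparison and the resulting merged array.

Merging process:

Compare 2 vs 1: take 1 from right. Merged: [1]
Compare 2 vs 2: take 2 from left. Merged: [1, 2]
Compare 2 vs 2: take 2 from left. Merged: [1, 2, 2]
Compare 8 vs 2: take 2 from right. Merged: [1, 2, 2, 2]
Compare 8 vs 9: take 8 from left. Merged: [1, 2, 2, 2, 8]
Append remaining from right: [9]. Merged: [1, 2, 2, 2, 8, 9]

Final merged array: [1, 2, 2, 2, 8, 9]
Total comparisons: 5

The merged array is [1, 2, 2, 2, 8, 9], requiring 5 comparisons. The merge step runs in O(n) time where n is the total number of elements.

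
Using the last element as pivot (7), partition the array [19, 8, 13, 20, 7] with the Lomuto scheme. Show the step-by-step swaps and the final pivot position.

Lomuto partition with pivot = 7:

Initial array: [19, 8, 13, 20, 7]

arr[0]=19 > 7: no swap
arr[1]=8 > 7: no swap
arr[2]=13 > 7: no swap
arr[3]=20 > 7: no swap

Place pivot at position 0: [7, 8, 13, 20, 19]
Pivot position: 0

After partitioning with pivot 7, the array becomes [7, 8, 13, 20, 19]. The pivot is placed at index 0. All elements to the left of the pivot are <= 7, and all elements to the right are > 7.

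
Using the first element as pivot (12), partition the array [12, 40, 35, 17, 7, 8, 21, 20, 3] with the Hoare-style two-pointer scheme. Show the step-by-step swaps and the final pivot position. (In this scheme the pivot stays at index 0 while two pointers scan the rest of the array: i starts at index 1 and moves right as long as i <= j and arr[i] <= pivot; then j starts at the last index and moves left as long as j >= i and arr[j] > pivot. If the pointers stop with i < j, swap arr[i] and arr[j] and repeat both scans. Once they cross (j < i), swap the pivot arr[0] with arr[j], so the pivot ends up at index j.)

Hoare-style two-pointer partition with pivot = 12:

Initial array: [12, 40, 35, 17, 7, 8, 21, 20, 3]

Pointers start at i = 1, j = 8.
i stops at index 1 (arr[1]=40 > 12), j stops at index 8 (arr[8]=3 <= 12): swap arr[1] and arr[8], array becomes [12, 3, 35, 17, 7, 8, 21, 20, 40]
i stops at index 2 (arr[2]=35 > 12), j stops at index 5 (arr[5]=8 <= 12): swap arr[2] and arr[5], array becomes [12, 3, 8, 17, 7, 35, 21, 20, 40]
i stops at index 3 (arr[3]=17 > 12), j stops at index 4 (arr[4]=7 <= 12): swap arr[3] and arr[4], array becomes [12, 3, 8, 7, 17, 35, 21, 20, 40]
i ends at 4, j ends at 3: the pointers have crossed (j < i), so scanning stops.

Swap pivot arr[0] with arr[3] to place pivot at position 3: [7, 3, 8, 12, 17, 35, 21, 20, 40]
Pivot position: 3

After partitioning with pivot 12, the array becomes [7, 3, 8, 12, 17, 35, 21, 20, 40]. The pivot is placed at index 3. All elements to the left of the pivot are <= 12, and all elements to the right are > 12.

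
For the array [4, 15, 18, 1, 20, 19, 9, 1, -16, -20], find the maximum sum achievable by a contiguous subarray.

Using Kadane's algorithm on [4, 15, 18, 1, 20, 19, 9, 1, -16, -20]:

Scanning through the array:
Position 1 (value 15): max_ending_here = 19, max_so_far = 19
Position 2 (value 18): max_ending_here = 37, max_so_far = 37
Position 3 (value 1): max_ending_here = 38, max_so_far = 38
Position 4 (value 20): max_ending_here = 58, max_so_far = 58
Position 5 (value 19): max_ending_here = 77, max_so_far = 77
Position 6 (value 9): max_ending_here = 86, max_so_far = 86
Position 7 (value 1): max_ending_here = 87, max_so_far = 87
Position 8 (value -16): max_ending_here = 71, max_so_far = 87
Position 9 (value -20): max_ending_here = 51, max_so_far = 87

Maximum subarray: [4, 15, 18, 1, 20, 19, 9, 1]
Maximum sum: 87

The maximum subarray is [4, 15, 18, 1, 20, 19, 9, 1] with sum 87. This subarray runs from index 0 to index 7.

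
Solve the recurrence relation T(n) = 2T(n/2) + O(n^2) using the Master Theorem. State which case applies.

Master Theorem for T(n) = 2T(n/2) + O(n^2):

a = 2, b = 2, c = 2
log_b(a) = log_2(2) = 1.0000

Case 3: c = 2 > log_2(2) = 1.0000
T(n) = O(n^2) = O(n^2)

For T(n) = 2T(n/2) + O(n^2): log_2(2) = 1.0000. This is Case 3 of the Master Theorem (c > log_b(a), work dominated by root), giving O(n^2).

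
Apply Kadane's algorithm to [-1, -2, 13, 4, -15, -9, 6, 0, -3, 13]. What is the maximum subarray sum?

Using Kadane's algorithm on [-1, -2, 13, 4, -15, -9, 6, 0, -3, 13]:

Scanning through the array:
Position 1 (value -2): max_ending_here = -2, max_so_far = -1
Position 2 (value 13): max_ending_here = 13, max_so_far = 13
Position 3 (value 4): max_ending_here = 17, max_so_far = 17
Position 4 (value -15): max_ending_here = 2, max_so_far = 17
Position 5 (value -9): max_ending_here = -7, max_so_far = 17
Position 6 (value 6): max_ending_here = 6, max_so_far = 17
Position 7 (value 0): max_ending_here = 6, max_so_far = 17
Position 8 (value -3): max_ending_here = 3, max_so_far = 17
Position 9 (value 13): max_ending_here = 16, max_so_far = 17

Maximum subarray: [13, 4]
Maximum sum: 17

The maximum subarray is [13, 4] with sum 17. This subarray runs from index 2 to index 3.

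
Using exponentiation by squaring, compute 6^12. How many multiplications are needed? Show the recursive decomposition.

Computing 6^12 by squaring (build up from 6^1; each line after the first costs one multiplication):

6^1 = 6
6^2 = (6^1)^2 = 6^2 = 36
6^3 = 6 * 6^2 = 6 * 36 = 216
6^6 = (6^3)^2 = 216^2 = 46656
6^12 = (6^6)^2 = 46656^2 = 2176782336

Result: 2176782336
Multiplications needed: 4 (4 lines after 6^1)

6^12 = 2176782336. Using exponentiation by squaring, this requires 4 multiplications. The key idea: if the exponent is even, square the half-power; if odd, multiply by the base once.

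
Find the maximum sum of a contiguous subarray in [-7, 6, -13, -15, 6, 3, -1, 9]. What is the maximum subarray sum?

Using Kadane's algorithm on [-7, 6, -13, -15, 6, 3, -1, 9]:

Scanning through the array:
Position 1 (value 6): max_ending_here = 6, max_so_far = 6
Position 2 (value -13): max_ending_here = -7, max_so_far = 6
Position 3 (value -15): max_ending_here = -15, max_so_far = 6
Position 4 (value 6): max_ending_here = 6, max_so_far = 6
Position 5 (value 3): max_ending_here = 9, max_so_far = 9
Position 6 (value -1): max_ending_here = 8, max_so_far = 9
Position 7 (value 9): max_ending_here = 17, max_so_far = 17

Maximum subarray: [6, 3, -1, 9]
Maximum sum: 17

The maximum subarray is [6, 3, -1, 9] with sum 17. This subarray runs from index 4 to index 7.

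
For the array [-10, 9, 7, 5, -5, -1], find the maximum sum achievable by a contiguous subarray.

Using Kadane's algorithm on [-10, 9, 7, 5, -5, -1]:

Scanning through the array:
Position 1 (value 9): max_ending_here = 9, max_so_far = 9
Position 2 (value 7): max_ending_here = 16, max_so_far = 16
Position 3 (value 5): max_ending_here = 21, max_so_far = 21
Position 4 (value -5): max_ending_here = 16, max_so_far = 21
Position 5 (value -1): max_ending_here = 15, max_so_far = 21

Maximum subarray: [9, 7, 5]
Maximum sum: 21

The maximum subarray is [9, 7, 5] with sum 21. This subarray runs from index 1 to index 3.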